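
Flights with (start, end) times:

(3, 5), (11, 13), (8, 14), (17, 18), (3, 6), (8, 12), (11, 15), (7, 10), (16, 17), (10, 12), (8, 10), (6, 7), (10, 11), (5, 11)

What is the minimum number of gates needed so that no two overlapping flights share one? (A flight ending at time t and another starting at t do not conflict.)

Count concurrent intervals with a sweep; the peak is the room count.
starts: [3, 3, 5, 6, 7, 8, 8, 8, 10, 10, 11, 11, 16, 17]
ends:   [5, 6, 7, 10, 10, 11, 11, 12, 12, 13, 14, 15, 17, 18]
s3→1 s3→2 e5→1 s5→2 e6→1 s6→2 e7→1 s7→2 s8→3 s8→4 s8→5  — peak 5.

5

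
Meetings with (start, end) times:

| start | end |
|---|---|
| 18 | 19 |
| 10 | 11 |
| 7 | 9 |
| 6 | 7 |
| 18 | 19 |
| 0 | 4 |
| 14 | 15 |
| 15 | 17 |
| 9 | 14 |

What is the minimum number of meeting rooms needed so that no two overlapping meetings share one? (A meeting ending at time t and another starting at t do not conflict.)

Events (time:±→running): 0:+→1 4:-→0 6:+→1 7:-→0 7:+→1 9:-→0 9:+→1 10:+→2 … peak 2.

2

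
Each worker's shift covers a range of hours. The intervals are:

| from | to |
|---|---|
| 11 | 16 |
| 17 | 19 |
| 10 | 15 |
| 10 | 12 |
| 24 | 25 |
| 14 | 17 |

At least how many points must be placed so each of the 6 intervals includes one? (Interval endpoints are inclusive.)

3

Process intervals by earliest right end; each time one isn't hit yet, stab at its right endpoint.
By right end: [10,12]  [10,15]  [11,16]  [14,17]  [17,19]  [24,25]
[10,12] uncovered → point at 12; [14,17] uncovered → point at 17; [24,25] uncovered → point at 25.
Points: 12, 17, 25 (3 total).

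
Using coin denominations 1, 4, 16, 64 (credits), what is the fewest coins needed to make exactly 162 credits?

6

162 − 2×64→34 − 2×16→2 − 2×1→0
Total coins = 2 + 2 + 2 = 6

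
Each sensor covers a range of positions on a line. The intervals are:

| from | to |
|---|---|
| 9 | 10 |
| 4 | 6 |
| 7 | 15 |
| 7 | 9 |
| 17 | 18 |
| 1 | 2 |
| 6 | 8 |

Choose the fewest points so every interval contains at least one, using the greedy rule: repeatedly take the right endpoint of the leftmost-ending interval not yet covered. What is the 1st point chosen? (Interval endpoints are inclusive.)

Process intervals by earliest right end; each time one isn't hit yet, stab at its right endpoint.
Sorted: [1,2] [4,6] [6,8] [7,9] [9,10] [7,15] [17,18]
{[1,2]} hit by 2; {[4,6],[6,8]} hit by 6; {[7,9],[9,10],[7,15]} hit by 9; {[17,18]} hit by 18.
Points: 2, 6, 9, 18 (4 total).

2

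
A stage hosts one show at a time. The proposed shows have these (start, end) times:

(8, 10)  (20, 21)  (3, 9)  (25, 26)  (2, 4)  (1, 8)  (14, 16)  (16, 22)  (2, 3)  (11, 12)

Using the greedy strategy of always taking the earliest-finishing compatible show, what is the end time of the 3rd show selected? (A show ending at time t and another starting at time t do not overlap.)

12

By end time: (2,3), (2,4), (1,8), (3,9), (8,10), (11,12), (14,16), (20,21), (16,22), (25,26).
Pick (2,3); next start ≥ 3 → (3,9); next start ≥ 9 → (11,12); next start ≥ 12 → (14,16); next start ≥ 16 → (20,21); next start ≥ 21 → (25,26).
Selected: (2,3) (3,9) (11,12) (14,16) (20,21) (25,26)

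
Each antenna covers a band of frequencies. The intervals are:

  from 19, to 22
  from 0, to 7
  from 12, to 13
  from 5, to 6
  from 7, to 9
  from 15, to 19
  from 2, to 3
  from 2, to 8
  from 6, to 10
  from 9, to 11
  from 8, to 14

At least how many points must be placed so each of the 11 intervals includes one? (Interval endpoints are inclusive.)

5

Sorted: [2,3] [5,6] [0,7] [2,8] [7,9] [6,10] [9,11] [12,13] [8,14] [15,19] [19,22]
{[2,3]} hit by 3; {[5,6],[0,7],[2,8]} hit by 6; {[7,9],[6,10],[9,11]} hit by 9; {[12,13],[8,14]} hit by 13; {[15,19],[19,22]} hit by 19.
Points: 3, 6, 9, 13, 19 (5 total).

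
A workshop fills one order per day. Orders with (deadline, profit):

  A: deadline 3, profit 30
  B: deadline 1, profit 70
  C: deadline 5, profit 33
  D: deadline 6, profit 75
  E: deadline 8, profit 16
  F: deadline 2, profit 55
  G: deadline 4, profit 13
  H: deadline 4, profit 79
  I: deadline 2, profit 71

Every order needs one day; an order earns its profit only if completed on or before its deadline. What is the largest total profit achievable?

374

Take jobs in profit order; each goes to the latest open slot no later than its deadline.
Profit order: H=79 D=75 I=71 B=70 F=55 C=33 A=30 E=16 G=13
Assign: H→slot 4, D→slot 6, I→slot 2, B→slot 1, F skipped, C→slot 5, A→slot 3, E→slot 8, G skipped.
Slots: [1:B] [2:I] [3:A] [4:H] [5:C] [6:D] [8:E]
Profit = 70 + 71 + 30 + 79 + 33 + 75 + 16 = 374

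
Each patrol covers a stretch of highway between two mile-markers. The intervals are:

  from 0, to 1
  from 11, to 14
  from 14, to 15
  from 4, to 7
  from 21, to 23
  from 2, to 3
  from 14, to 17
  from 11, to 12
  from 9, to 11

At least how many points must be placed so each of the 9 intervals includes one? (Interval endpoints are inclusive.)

6

Sort by right endpoint; whenever an interval is uncovered, place a point at its right end.
By right end: [0,1]  [2,3]  [4,7]  [9,11]  [11,12]  [11,14]  [14,15]  [14,17]  [21,23]
[0,1] uncovered → point at 1; [2,3] uncovered → point at 3; [4,7] uncovered → point at 7; [9,11] uncovered → point at 11; [14,15] uncovered → point at 15; [21,23] uncovered → point at 23.
Points: 1, 3, 7, 11, 15, 23 (6 total).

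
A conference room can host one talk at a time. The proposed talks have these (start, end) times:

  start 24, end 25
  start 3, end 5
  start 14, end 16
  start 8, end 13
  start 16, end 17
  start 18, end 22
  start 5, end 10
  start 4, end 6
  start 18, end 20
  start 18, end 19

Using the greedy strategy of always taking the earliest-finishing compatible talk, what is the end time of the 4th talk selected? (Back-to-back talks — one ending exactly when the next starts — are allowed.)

Order by finish time; keep every interval that doesn't clash with the previous kept one.
Sorted by end: (3,5)  (4,6)  (5,10)  (8,13)  (14,16)  (16,17)  (18,19)  (18,20)  (18,22)  (24,25)
take (3,5); take (5,10); skip (8,13); take (14,16); take (16,17); take (18,19); take (24,25).
Selected: (3,5) (5,10) (14,16) (16,17) (18,19) (24,25)

17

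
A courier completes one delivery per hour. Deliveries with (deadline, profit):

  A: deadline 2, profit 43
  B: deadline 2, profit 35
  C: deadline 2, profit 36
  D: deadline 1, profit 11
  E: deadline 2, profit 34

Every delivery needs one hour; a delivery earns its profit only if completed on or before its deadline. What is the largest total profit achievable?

79

Sort by profit descending; place each in the latest free slot ≤ its deadline.
Profit order: A=43 C=36 B=35 E=34 D=11
Assign: A→slot 2, C→slot 1, B skipped, E skipped, D skipped.
Slots: [1:C] [2:A]
Profit = 36 + 43 = 79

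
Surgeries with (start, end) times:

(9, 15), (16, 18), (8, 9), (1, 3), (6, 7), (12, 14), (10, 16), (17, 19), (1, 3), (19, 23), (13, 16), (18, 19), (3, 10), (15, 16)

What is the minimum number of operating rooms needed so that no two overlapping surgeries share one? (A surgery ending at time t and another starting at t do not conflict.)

Count concurrent intervals with a sweep; the peak is the room count.
Events (time:±→running): 1:+→1 1:+→2 3:-→1 3:-→0 3:+→1 6:+→2 7:-→1 8:+→2 9:-→1 9:+→2 10:-→1 10:+→2 12:+→3 13:+→4 … peak 4.

4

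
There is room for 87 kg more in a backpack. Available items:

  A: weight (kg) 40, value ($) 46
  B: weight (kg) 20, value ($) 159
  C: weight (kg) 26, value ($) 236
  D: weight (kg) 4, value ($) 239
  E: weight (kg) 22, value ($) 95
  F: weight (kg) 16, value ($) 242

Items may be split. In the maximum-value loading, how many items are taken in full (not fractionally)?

4

Order: D (239/4=59.75) > F (242/16=15.12) > C (236/26=9.08) > B (159/20=7.95) > E (95/22=4.32) > A (46/40=1.15)
Fill: take D (4 @ 239) → take F (16 @ 242) → take C (26 @ 236) → take B (20 @ 159) → take 21/22 of E → 90.68; 87/87 used.
4 item(s) taken whole; one partial (take 21/22 of E).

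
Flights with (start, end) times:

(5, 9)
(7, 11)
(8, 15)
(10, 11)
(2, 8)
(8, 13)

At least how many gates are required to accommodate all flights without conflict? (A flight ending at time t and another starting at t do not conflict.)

Count concurrent intervals with a sweep; the peak is the room count.
starts: [2, 5, 7, 8, 8, 10]
ends:   [8, 9, 11, 11, 13, 15]
s2→1 s5→2 s7→3 e8→2 s8→3 s8→4  — peak 4.

4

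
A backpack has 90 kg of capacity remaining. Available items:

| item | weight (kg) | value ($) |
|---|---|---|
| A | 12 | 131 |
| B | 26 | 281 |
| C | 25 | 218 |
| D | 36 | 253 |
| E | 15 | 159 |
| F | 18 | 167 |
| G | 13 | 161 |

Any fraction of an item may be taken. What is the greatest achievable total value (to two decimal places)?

Order: G (161/13=12.38) > A (131/12=10.92) > B (281/26=10.81) > E (159/15=10.60) > F (167/18=9.28) > C (218/25=8.72) > D (253/36=7.03)
Fill: take G (13 @ 161) → take A (12 @ 131) → take B (26 @ 281) → take E (15 @ 159) → take F (18 @ 167) → take 6/25 of C → 52.32; 90/90 used.
Total value = 951.32

951.32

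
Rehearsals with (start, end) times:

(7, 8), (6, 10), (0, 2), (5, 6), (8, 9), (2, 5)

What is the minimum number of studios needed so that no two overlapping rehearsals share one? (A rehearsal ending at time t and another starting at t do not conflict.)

2

The answer is the maximum number of intervals overlapping at any instant.
Events (time:±→running): 0:+→1 2:-→0 2:+→1 5:-→0 5:+→1 6:-→0 6:+→1 7:+→2 … peak 2.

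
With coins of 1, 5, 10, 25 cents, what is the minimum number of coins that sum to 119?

10

Greedy: take as many of the largest coin as possible, then repeat with the remainder.
119 = 4×25 + 1×10 + 1×5 + 4×1
Total coins = 4 + 1 + 1 + 4 = 10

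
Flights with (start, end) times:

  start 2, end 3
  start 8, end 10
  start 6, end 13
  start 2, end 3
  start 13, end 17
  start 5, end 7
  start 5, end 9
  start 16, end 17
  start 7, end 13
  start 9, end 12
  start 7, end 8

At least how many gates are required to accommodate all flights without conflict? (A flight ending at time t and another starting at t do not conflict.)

4

Events (time:±→running): 2:+→1 2:+→2 3:-→1 3:-→0 5:+→1 5:+→2 6:+→3 7:-→2 7:+→3 7:+→4 … peak 4.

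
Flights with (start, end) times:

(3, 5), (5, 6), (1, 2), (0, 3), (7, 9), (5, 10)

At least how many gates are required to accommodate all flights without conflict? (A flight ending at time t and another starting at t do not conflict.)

The answer is the maximum number of intervals overlapping at any instant.
Events (time:±→running): 0:+→1 1:+→2 … peak 2.

2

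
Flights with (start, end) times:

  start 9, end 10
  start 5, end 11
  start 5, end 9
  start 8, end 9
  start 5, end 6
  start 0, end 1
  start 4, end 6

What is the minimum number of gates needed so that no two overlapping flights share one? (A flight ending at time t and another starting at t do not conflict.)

4

The answer is the maximum number of intervals overlapping at any instant.
Events (time:±→running): 0:+→1 1:-→0 4:+→1 5:+→2 5:+→3 5:+→4 … peak 4.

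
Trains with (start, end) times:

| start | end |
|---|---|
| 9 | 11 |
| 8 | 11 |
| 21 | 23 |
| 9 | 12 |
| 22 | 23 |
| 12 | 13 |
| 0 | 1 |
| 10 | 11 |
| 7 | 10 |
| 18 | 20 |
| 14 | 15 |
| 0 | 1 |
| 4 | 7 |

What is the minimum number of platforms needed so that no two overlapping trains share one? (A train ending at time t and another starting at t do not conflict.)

Events (time:±→running): 0:+→1 0:+→2 1:-→1 1:-→0 4:+→1 7:-→0 7:+→1 8:+→2 9:+→3 9:+→4 … peak 4.

4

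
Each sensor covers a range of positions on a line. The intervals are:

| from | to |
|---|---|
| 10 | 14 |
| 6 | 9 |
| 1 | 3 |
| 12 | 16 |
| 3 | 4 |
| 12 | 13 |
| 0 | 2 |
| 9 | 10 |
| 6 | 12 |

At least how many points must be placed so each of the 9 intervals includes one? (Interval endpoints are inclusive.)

Process intervals by earliest right end; each time one isn't hit yet, stab at its right endpoint.
Sorted: [0,2] [1,3] [3,4] [6,9] [9,10] [6,12] [12,13] [10,14] [12,16]
{[0,2],[1,3]} hit by 2; {[3,4]} hit by 4; {[6,9],[9,10],[6,12]} hit by 9; {[12,13],[10,14],[12,16]} hit by 13.
Points: 2, 4, 9, 13 (4 total).

4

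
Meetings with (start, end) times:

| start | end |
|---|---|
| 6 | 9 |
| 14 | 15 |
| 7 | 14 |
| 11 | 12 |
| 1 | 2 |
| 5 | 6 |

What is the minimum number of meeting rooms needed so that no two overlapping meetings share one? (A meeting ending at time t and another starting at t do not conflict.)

The answer is the maximum number of intervals overlapping at any instant.
Events (time:±→running): 1:+→1 2:-→0 5:+→1 6:-→0 6:+→1 7:+→2 … peak 2.

2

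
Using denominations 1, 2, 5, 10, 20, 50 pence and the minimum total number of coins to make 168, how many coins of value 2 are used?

1

Use the largest denomination that fits, subtract, and repeat.
168 = 3×50 + 1×10 + 1×5 + 1×2 + 1×1
Count of 2: 1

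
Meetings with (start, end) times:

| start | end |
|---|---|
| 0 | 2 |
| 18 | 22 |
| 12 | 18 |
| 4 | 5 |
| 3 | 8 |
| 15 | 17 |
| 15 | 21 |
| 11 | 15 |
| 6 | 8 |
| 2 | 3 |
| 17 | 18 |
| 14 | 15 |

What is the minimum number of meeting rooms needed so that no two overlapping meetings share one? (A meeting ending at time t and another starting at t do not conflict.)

Events (time:±→running): 0:+→1 2:-→0 2:+→1 3:-→0 3:+→1 4:+→2 5:-→1 6:+→2 8:-→1 8:-→0 11:+→1 12:+→2 14:+→3 … peak 3.

3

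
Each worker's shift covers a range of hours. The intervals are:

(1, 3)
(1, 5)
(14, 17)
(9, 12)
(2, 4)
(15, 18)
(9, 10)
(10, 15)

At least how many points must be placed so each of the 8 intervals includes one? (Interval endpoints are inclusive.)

3

By right end: [1,3]  [2,4]  [1,5]  [9,10]  [9,12]  [10,15]  [14,17]  [15,18]
[1,3] uncovered → point at 3; [9,10] uncovered → point at 10; [14,17] uncovered → point at 17.
Points: 3, 10, 17 (3 total).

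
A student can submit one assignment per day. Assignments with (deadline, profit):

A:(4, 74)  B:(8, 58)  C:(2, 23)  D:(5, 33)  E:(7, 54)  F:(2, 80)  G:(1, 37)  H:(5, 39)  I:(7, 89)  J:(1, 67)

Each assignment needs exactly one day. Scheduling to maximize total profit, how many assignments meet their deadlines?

8

By profit: I(d7,89), F(d2,80), A(d4,74), J(d1,67), B(d8,58), E(d7,54), H(d5,39), G(d1,37), D(d5,33), C(d2,23)
I→slot 7; F→slot 2; A→slot 4; J→slot 1; B→slot 8; E→slot 6; H→slot 5; G skipped; D→slot 3; C skipped.
8 of 10 scheduled.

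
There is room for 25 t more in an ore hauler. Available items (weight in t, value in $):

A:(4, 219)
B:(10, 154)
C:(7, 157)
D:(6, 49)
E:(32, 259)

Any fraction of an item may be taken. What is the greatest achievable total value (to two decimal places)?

562.67

Sort by value per unit weight and fill in that order.
Order: A (219/4=54.75) > C (157/7=22.43) > B (154/10=15.40) > D (49/6=8.17) > E (259/32=8.09)
Fill: take A (4 @ 219) → take C (7 @ 157) → take B (10 @ 154) → take 4/6 of D → 32.67; 25/25 used.
Total value = 562.67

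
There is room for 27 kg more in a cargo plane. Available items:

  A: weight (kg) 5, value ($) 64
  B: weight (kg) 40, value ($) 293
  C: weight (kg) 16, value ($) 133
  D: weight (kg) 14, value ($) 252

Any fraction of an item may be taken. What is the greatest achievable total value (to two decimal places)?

382.50

Sort by value per unit weight and fill in that order.
Order: D (252/14=18.00) > A (64/5=12.80) > C (133/16=8.31) > B (293/40=7.33)
Fill: take D (14 @ 252) → take A (5 @ 64) → take 8/16 of C → 66.50; 27/27 used.
Total value = 382.50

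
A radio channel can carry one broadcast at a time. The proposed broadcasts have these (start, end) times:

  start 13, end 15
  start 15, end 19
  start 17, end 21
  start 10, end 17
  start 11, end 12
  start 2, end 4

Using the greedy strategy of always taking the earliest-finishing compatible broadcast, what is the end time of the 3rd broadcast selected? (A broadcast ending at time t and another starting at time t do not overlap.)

15

Sort by end time and greedily take each interval whose start is ≥ the last chosen end.
Sorted by end: (2,4)  (11,12)  (13,15)  (10,17)  (15,19)  (17,21)
take (2,4); take (11,12); take (13,15); take (15,19); skip (17,21).
Selected: (2,4) (11,12) (13,15) (15,19)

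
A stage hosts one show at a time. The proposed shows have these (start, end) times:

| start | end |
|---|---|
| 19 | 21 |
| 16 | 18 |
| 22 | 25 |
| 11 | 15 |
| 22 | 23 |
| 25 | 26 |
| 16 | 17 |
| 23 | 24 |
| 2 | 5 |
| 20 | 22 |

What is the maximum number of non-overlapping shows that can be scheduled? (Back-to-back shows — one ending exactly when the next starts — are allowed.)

7

Sorted by end: (2,5)  (11,15)  (16,17)  (16,18)  (19,21)  (20,22)  (22,23)  (23,24)  (22,25)  (25,26)
take (2,5); take (11,15); take (16,17); take (19,21); take (22,23); take (23,24); take (25,26).
Selected 7 shows.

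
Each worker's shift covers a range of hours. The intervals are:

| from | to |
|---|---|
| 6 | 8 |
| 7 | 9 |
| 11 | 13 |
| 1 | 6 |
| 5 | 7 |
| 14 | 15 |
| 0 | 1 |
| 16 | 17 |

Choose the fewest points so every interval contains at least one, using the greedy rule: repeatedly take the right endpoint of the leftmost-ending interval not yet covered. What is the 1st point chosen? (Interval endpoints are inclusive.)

1

Process intervals by earliest right end; each time one isn't hit yet, stab at its right endpoint.
Sorted: [0,1] [1,6] [5,7] [6,8] [7,9] [11,13] [14,15] [16,17]
{[0,1],[1,6]} hit by 1; {[5,7],[6,8],[7,9]} hit by 7; {[11,13]} hit by 13; {[14,15]} hit by 15; {[16,17]} hit by 17.
Points: 1, 7, 13, 15, 17 (5 total).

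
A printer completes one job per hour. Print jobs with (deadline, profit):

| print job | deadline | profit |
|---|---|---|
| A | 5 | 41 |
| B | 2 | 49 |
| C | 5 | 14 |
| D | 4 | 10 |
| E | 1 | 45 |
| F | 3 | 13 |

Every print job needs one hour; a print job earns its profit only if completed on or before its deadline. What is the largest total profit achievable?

Take jobs in profit order; each goes to the latest open slot no later than its deadline.
Profit order: B=49 E=45 A=41 C=14 F=13 D=10
Assign: B→slot 2, E→slot 1, A→slot 5, C→slot 4, F→slot 3, D skipped.
Slots: [1:E] [2:B] [3:F] [4:C] [5:A]
Profit = 45 + 49 + 13 + 14 + 41 = 162

162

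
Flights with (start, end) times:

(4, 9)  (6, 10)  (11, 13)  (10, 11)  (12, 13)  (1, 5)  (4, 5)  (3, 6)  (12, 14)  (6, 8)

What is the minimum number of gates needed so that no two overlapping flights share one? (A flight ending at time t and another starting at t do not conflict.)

starts: [1, 3, 4, 4, 6, 6, 10, 11, 12, 12]
ends:   [5, 5, 6, 8, 9, 10, 11, 13, 13, 14]
s1→1 s3→2 s4→3 s4→4  — peak 4.

4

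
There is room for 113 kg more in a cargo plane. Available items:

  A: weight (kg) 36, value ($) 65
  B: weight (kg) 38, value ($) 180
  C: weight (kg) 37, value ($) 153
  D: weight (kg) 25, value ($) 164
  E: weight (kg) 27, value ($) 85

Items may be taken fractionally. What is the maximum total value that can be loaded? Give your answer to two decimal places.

537.93

Sort by value per unit weight and fill in that order.
Ratios (sorted): D 6.56, B 4.74, C 4.14, E 3.15, A 1.81
take D (25 @ 164); take B (38 @ 180); take C (37 @ 153); take 13/27 of E → 40.93. Capacity used 113/113.
Total value = 537.93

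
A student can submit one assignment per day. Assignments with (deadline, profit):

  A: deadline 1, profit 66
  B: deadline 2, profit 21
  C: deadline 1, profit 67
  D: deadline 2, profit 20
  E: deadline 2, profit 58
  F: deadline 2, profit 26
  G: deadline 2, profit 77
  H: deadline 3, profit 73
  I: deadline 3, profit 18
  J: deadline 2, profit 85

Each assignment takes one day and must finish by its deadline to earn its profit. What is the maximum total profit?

235

Take jobs in profit order; each goes to the latest open slot no later than its deadline.
By profit: J(d2,85), G(d2,77), H(d3,73), C(d1,67), A(d1,66), E(d2,58), F(d2,26), B(d2,21), D(d2,20), I(d3,18)
J→slot 2; G→slot 1; H→slot 3; C skipped; A skipped; E skipped; F skipped; B skipped; D skipped; I skipped.
Profit = 77 + 85 + 73 = 235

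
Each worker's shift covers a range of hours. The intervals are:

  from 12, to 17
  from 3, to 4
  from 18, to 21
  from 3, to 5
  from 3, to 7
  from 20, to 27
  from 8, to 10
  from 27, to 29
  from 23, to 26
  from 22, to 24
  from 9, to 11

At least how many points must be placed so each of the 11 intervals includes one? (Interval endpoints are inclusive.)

Sorted: [3,4] [3,5] [3,7] [8,10] [9,11] [12,17] [18,21] [22,24] [23,26] [20,27] [27,29]
{[3,4],[3,5],[3,7]} hit by 4; {[8,10],[9,11]} hit by 10; {[12,17]} hit by 17; {[18,21]} hit by 21; {[22,24],[23,26],[20,27]} hit by 24; {[27,29]} hit by 29.
Points: 4, 10, 17, 21, 24, 29 (6 total).

6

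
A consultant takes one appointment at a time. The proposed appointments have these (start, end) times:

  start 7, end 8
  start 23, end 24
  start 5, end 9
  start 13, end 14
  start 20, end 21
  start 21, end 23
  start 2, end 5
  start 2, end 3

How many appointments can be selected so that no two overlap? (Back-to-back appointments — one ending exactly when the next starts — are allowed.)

Order by finish time; keep every interval that doesn't clash with the previous kept one.
Sorted by end: (2,3)  (2,5)  (7,8)  (5,9)  (13,14)  (20,21)  (21,23)  (23,24)
take (2,3); skip (2,5); take (7,8); take (13,14); take (20,21); take (21,23); take (23,24).
Selected 6 appointments.

6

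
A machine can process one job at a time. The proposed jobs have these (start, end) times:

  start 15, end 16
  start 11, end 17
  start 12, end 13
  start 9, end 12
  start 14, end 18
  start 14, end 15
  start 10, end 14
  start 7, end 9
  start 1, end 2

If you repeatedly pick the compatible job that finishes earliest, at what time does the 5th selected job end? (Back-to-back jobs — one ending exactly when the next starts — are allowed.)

Sort by end time and greedily take each interval whose start is ≥ the last chosen end.
Sorted by end: (1,2)  (7,9)  (9,12)  (12,13)  (10,14)  (14,15)  (15,16)  (11,17)  (14,18)
take (1,2); take (7,9); take (9,12); take (12,13); skip (10,14); take (14,15); take (15,16); skip (11,17).
Selected: (1,2) (7,9) (9,12) (12,13) (14,15) (15,16)

15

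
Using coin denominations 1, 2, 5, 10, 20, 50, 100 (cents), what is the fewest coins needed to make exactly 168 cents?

Greedy: take as many of the largest coin as possible, then repeat with the remainder.
168 = 1×100 + 1×50 + 1×10 + 1×5 + 1×2 + 1×1
Total coins = 1 + 1 + 1 + 1 + 1 + 1 = 6

6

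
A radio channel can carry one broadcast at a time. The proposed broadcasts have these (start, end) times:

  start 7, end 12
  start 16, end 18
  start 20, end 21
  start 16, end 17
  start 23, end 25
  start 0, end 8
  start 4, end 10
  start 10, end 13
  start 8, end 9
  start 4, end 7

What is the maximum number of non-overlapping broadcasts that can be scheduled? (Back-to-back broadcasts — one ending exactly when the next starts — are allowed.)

Sorted by end: (4,7)  (0,8)  (8,9)  (4,10)  (7,12)  (10,13)  (16,17)  (16,18)  (20,21)  (23,25)
take (4,7); take (8,9); skip (7,12); take (10,13); take (16,17); take (20,21); take (23,25).
Selected 6 broadcasts.

6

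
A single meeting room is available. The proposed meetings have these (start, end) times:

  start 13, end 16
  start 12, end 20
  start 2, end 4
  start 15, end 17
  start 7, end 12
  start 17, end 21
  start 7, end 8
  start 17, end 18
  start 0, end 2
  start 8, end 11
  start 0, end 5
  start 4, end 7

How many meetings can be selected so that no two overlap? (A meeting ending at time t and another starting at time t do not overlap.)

7

Sort by end time and greedily take each interval whose start is ≥ the last chosen end.
By end time: (0,2), (2,4), (0,5), (4,7), (7,8), (8,11), (7,12), (13,16), (15,17), (17,18), (12,20), (17,21).
Pick (0,2); next start ≥ 2 → (2,4); next start ≥ 4 → (4,7); next start ≥ 7 → (7,8); next start ≥ 8 → (8,11); next start ≥ 11 → (13,16); next start ≥ 16 → (17,18).
Selected 7 meetings.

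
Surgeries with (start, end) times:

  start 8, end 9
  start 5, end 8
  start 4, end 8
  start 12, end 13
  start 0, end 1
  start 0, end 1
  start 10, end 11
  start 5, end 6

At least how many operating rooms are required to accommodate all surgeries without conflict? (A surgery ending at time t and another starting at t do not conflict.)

Count concurrent intervals with a sweep; the peak is the room count.
starts: [0, 0, 4, 5, 5, 8, 10, 12]
ends:   [1, 1, 6, 8, 8, 9, 11, 13]
s0→1 s0→2 e1→1 e1→0 s4→1 s5→2 s5→3  — peak 3.

3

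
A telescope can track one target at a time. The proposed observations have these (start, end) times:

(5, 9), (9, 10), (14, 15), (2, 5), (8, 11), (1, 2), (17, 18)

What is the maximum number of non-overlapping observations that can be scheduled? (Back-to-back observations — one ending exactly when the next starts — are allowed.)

6

Greedy by earliest finish: after sorting by end time, pick each interval compatible with the last pick.
By end time: (1,2), (2,5), (5,9), (9,10), (8,11), (14,15), (17,18).
Pick (1,2); next start ≥ 2 → (2,5); next start ≥ 5 → (5,9); next start ≥ 9 → (9,10); next start ≥ 10 → (14,15); next start ≥ 15 → (17,18).
Selected 6 observations.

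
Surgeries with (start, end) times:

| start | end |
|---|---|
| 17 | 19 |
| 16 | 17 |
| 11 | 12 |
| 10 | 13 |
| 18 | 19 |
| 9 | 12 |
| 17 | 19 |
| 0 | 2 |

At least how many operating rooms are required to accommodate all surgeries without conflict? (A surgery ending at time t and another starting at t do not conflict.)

3

The answer is the maximum number of intervals overlapping at any instant.
starts: [0, 9, 10, 11, 16, 17, 17, 18]
ends:   [2, 12, 12, 13, 17, 19, 19, 19]
s0→1 e2→0 s9→1 s10→2 s11→3  — peak 3.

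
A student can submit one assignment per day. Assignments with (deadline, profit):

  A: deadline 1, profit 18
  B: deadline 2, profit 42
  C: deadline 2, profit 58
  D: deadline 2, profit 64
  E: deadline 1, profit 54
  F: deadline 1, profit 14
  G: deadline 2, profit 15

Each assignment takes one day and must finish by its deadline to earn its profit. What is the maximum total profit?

122

Profit order: D=64 C=58 E=54 B=42 A=18 G=15 F=14
Assign: D→slot 2, C→slot 1, E skipped, B skipped, A skipped, G skipped, F skipped.
Slots: [1:C] [2:D]
Profit = 58 + 64 = 122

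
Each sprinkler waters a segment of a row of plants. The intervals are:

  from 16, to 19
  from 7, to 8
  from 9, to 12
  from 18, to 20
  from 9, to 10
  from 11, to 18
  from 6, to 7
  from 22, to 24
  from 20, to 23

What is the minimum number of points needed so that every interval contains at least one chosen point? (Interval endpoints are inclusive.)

Process intervals by earliest right end; each time one isn't hit yet, stab at its right endpoint.
By right end: [6,7]  [7,8]  [9,10]  [9,12]  [11,18]  [16,19]  [18,20]  [20,23]  [22,24]
[6,7] uncovered → point at 7; [9,10] uncovered → point at 10; [11,18] uncovered → point at 18; [20,23] uncovered → point at 23.
Points: 7, 10, 18, 23 (4 total).

4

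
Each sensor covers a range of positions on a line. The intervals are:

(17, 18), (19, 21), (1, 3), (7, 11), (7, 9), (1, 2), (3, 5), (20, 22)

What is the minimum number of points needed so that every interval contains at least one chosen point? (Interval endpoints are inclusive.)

By right end: [1,2]  [1,3]  [3,5]  [7,9]  [7,11]  [17,18]  [19,21]  [20,22]
[1,2] uncovered → point at 2; [3,5] uncovered → point at 5; [7,9] uncovered → point at 9; [17,18] uncovered → point at 18; [19,21] uncovered → point at 21.
Points: 2, 5, 9, 18, 21 (5 total).

5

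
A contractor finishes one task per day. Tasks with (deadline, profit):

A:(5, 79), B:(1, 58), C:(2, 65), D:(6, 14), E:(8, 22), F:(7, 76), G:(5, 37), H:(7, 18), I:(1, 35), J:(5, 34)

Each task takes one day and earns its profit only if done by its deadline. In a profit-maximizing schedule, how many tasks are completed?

8

Profit order: A=79 F=76 C=65 B=58 G=37 I=35 J=34 E=22 H=18 D=14
Assign: A→slot 5, F→slot 7, C→slot 2, B→slot 1, G→slot 4, I skipped, J→slot 3, E→slot 8, H→slot 6, D skipped.
Slots: [1:B] [2:C] [3:J] [4:G] [5:A] [6:H] [7:F] [8:E]
8 of 10 scheduled.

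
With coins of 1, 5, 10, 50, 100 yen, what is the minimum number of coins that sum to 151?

151 = 1×100 + 1×50 + 1×1
Total coins = 1 + 1 + 1 = 3

3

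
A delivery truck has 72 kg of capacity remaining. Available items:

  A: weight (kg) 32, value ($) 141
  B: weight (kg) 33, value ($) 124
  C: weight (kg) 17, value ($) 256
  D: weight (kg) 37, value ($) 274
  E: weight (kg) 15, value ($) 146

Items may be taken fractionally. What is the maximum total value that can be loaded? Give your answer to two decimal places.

Sort by value per unit weight and fill in that order.
Ratios (sorted): C 15.06, E 9.73, D 7.41, A 4.41, B 3.76
take C (17 @ 256); take E (15 @ 146); take D (37 @ 274); take 3/32 of A → 13.22. Capacity used 72/72.
Total value = 689.22

689.22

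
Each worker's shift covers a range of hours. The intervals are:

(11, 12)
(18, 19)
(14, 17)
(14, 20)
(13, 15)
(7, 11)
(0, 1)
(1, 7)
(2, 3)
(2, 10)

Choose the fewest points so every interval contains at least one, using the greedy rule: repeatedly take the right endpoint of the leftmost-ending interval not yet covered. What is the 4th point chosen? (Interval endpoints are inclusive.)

Process intervals by earliest right end; each time one isn't hit yet, stab at its right endpoint.
Sorted: [0,1] [2,3] [1,7] [2,10] [7,11] [11,12] [13,15] [14,17] [18,19] [14,20]
{[0,1]} hit by 1; {[2,3],[1,7],[2,10]} hit by 3; {[7,11],[11,12]} hit by 11; {[13,15],[14,17]} hit by 15; {[18,19],[14,20]} hit by 19.
Points: 1, 3, 11, 15, 19 (5 total).

15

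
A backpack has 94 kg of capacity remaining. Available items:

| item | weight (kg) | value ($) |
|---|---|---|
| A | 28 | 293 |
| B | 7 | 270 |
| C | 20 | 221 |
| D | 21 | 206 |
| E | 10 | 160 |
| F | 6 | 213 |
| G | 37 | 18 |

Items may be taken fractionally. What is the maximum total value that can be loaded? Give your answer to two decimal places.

1363.97

Greedy by value/weight ratio, highest first.
Order: B (270/7=38.57) > F (213/6=35.50) > E (160/10=16.00) > C (221/20=11.05) > A (293/28=10.46) > D (206/21=9.81) > G (18/37=0.49)
Fill: take B (7 @ 270) → take F (6 @ 213) → take E (10 @ 160) → take C (20 @ 221) → take A (28 @ 293) → take D (21 @ 206) → take 2/37 of G → 0.97; 94/94 used.
Total value = 1363.97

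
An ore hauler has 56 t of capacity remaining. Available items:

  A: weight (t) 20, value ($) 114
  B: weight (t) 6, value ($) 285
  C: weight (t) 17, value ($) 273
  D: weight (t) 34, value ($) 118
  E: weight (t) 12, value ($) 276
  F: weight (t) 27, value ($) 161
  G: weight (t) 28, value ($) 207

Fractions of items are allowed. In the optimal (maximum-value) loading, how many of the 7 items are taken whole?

Sort by value per unit weight and fill in that order.
Ratios (sorted): B 47.50, E 23.00, C 16.06, G 7.39, F 5.96, A 5.70, D 3.47
take B (6 @ 285); take E (12 @ 276); take C (17 @ 273); take 21/28 of G → 155.25. Capacity used 56/56.
3 item(s) taken whole; one partial (take 21/28 of G).

3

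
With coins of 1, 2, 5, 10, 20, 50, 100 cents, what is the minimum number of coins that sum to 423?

423 − 4×100→23 − 1×20→3 − 1×2→1 − 1×1→0
Total coins = 4 + 1 + 1 + 1 = 7

7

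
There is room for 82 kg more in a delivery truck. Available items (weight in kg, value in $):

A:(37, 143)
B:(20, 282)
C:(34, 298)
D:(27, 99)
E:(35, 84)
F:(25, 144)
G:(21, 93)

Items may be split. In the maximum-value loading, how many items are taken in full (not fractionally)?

Greedy by value/weight ratio, highest first.
Ratios (sorted): B 14.10, C 8.76, F 5.76, G 4.43, A 3.86, D 3.67, E 2.40
take B (20 @ 282); take C (34 @ 298); take F (25 @ 144); take 3/21 of G → 13.29. Capacity used 82/82.
3 item(s) taken whole; one partial (take 3/21 of G).

3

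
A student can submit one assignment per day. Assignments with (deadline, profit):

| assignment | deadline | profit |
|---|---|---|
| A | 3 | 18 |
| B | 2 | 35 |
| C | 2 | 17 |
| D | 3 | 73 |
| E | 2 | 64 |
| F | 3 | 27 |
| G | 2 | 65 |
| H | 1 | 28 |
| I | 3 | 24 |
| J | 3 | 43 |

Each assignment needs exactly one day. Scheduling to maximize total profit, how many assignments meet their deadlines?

3

Take jobs in profit order; each goes to the latest open slot no later than its deadline.
By profit: D(d3,73), G(d2,65), E(d2,64), J(d3,43), B(d2,35), H(d1,28), F(d3,27), I(d3,24), A(d3,18), C(d2,17)
D→slot 3; G→slot 2; E→slot 1; J skipped; B skipped; H skipped; F skipped; I skipped; A skipped; C skipped.
3 of 10 scheduled.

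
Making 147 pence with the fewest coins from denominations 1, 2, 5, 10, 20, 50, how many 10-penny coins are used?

147 − 2×50→47 − 2×20→7 − 1×5→2 − 1×2→0
Count of 10: 0

0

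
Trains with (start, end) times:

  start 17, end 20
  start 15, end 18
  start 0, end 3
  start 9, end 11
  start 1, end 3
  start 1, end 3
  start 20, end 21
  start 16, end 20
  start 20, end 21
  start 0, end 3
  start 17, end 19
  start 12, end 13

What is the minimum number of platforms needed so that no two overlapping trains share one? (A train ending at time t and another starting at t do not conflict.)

4

Count concurrent intervals with a sweep; the peak is the room count.
starts: [0, 0, 1, 1, 9, 12, 15, 16, 17, 17, 20, 20]
ends:   [3, 3, 3, 3, 11, 13, 18, 19, 20, 20, 21, 21]
s0→1 s0→2 s1→3 s1→4  — peak 4.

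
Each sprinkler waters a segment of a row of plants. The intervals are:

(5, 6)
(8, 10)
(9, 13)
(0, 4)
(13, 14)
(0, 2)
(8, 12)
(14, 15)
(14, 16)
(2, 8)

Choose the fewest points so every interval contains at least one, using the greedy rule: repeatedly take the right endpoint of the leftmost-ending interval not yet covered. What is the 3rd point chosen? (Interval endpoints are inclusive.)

10

Process intervals by earliest right end; each time one isn't hit yet, stab at its right endpoint.
Sorted: [0,2] [0,4] [5,6] [2,8] [8,10] [8,12] [9,13] [13,14] [14,15] [14,16]
{[0,2],[0,4]} hit by 2; {[5,6],[2,8]} hit by 6; {[8,10],[8,12],[9,13]} hit by 10; {[13,14],[14,15],[14,16]} hit by 14.
Points: 2, 6, 10, 14 (4 total).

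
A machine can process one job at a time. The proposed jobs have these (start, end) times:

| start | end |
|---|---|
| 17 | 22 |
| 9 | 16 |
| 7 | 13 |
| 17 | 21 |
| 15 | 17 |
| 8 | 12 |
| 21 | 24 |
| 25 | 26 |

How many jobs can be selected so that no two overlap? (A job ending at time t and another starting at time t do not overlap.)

Order by finish time; keep every interval that doesn't clash with the previous kept one.
By end time: (8,12), (7,13), (9,16), (15,17), (17,21), (17,22), (21,24), (25,26).
Pick (8,12); next start ≥ 12 → (15,17); next start ≥ 17 → (17,21); next start ≥ 21 → (21,24); next start ≥ 24 → (25,26).
Selected 5 jobs.

5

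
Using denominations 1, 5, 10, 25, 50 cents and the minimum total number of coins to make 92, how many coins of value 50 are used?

1

92 − 1×50→42 − 1×25→17 − 1×10→7 − 1×5→2 − 2×1→0
Count of 50: 1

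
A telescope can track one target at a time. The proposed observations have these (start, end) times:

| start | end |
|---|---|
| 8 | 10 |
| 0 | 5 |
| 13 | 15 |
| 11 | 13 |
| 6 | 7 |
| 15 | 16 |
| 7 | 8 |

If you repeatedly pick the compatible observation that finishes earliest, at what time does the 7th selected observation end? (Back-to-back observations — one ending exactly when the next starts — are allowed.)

16

Greedy by earliest finish: after sorting by end time, pick each interval compatible with the last pick.
By end time: (0,5), (6,7), (7,8), (8,10), (11,13), (13,15), (15,16).
Pick (0,5); next start ≥ 5 → (6,7); next start ≥ 7 → (7,8); next start ≥ 8 → (8,10); next start ≥ 10 → (11,13); next start ≥ 13 → (13,15); next start ≥ 15 → (15,16).
Selected: (0,5) (6,7) (7,8) (8,10) (11,13) (13,15) (15,16)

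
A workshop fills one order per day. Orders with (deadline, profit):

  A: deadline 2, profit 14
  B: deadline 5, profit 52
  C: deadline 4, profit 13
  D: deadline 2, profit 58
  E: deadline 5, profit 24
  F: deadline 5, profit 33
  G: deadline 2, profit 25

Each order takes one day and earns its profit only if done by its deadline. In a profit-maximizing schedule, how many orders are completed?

5

Profit order: D=58 B=52 F=33 G=25 E=24 A=14 C=13
Assign: D→slot 2, B→slot 5, F→slot 4, G→slot 1, E→slot 3, A skipped, C skipped.
Slots: [1:G] [2:D] [3:E] [4:F] [5:B]
5 of 7 scheduled.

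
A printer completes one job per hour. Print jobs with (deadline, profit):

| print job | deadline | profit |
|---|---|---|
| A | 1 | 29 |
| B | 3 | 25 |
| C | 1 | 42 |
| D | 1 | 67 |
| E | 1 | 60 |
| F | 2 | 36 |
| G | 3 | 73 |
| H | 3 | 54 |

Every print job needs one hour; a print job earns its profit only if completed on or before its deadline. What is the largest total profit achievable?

By profit: G(d3,73), D(d1,67), E(d1,60), H(d3,54), C(d1,42), F(d2,36), A(d1,29), B(d3,25)
G→slot 3; D→slot 1; E skipped; H→slot 2; C skipped; F skipped; A skipped; B skipped.
Profit = 67 + 54 + 73 = 194

194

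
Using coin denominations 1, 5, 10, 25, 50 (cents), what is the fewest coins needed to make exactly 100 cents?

Use the largest denomination that fits, subtract, and repeat.
100 = 2×50
Total coins = 2 = 2

2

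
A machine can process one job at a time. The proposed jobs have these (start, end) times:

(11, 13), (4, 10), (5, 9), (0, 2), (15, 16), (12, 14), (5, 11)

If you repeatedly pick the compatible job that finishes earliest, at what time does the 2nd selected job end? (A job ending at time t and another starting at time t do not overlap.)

9

Sorted by end: (0,2)  (5,9)  (4,10)  (5,11)  (11,13)  (12,14)  (15,16)
take (0,2); take (5,9); take (11,13); take (15,16).
Selected: (0,2) (5,9) (11,13) (15,16)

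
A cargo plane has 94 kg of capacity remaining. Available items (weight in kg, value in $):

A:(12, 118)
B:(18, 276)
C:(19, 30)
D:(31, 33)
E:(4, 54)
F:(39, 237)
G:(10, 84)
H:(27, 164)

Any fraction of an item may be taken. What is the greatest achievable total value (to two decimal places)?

Ratios (sorted): B 15.33, E 13.50, A 9.83, G 8.40, F 6.08, H 6.07, C 1.58, D 1.06
take B (18 @ 276); take E (4 @ 54); take A (12 @ 118); take G (10 @ 84); take F (39 @ 237); take 11/27 of H → 66.81. Capacity used 94/94.
Total value = 835.81

835.81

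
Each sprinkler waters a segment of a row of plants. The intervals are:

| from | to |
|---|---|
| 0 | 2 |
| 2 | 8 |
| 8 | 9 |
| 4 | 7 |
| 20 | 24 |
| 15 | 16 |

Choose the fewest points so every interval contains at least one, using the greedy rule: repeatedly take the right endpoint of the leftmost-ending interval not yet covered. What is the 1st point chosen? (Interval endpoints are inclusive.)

2

Process intervals by earliest right end; each time one isn't hit yet, stab at its right endpoint.
By right end: [0,2]  [4,7]  [2,8]  [8,9]  [15,16]  [20,24]
[0,2] uncovered → point at 2; [4,7] uncovered → point at 7; [8,9] uncovered → point at 9; [15,16] uncovered → point at 16; [20,24] uncovered → point at 24.
Points: 2, 7, 9, 16, 24 (5 total).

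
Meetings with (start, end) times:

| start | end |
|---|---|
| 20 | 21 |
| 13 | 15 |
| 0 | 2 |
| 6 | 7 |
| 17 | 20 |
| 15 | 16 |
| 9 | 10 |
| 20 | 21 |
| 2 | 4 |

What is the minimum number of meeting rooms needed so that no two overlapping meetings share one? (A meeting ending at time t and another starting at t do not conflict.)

2

starts: [0, 2, 6, 9, 13, 15, 17, 20, 20]
ends:   [2, 4, 7, 10, 15, 16, 20, 21, 21]
s0→1 e2→0 s2→1 e4→0 s6→1 e7→0 s9→1 e10→0 s13→1 e15→0 s15→1 e16→0 s17→1 e20→0 s20→1 s20→2  — peak 2.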